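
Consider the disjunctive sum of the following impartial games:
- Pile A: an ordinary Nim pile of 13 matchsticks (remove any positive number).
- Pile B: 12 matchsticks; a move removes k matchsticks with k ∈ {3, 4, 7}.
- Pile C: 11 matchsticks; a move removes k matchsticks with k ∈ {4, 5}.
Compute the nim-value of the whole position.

13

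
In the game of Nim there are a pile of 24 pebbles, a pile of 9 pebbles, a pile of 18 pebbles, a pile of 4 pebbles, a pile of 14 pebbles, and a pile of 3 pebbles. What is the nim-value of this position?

10

Nim-sum: 24 ⊕ 9 ⊕ 18 ⊕ 4 ⊕ 14 ⊕ 3 = 10.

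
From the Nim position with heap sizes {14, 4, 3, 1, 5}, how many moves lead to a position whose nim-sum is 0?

1

Nim-sum: 14 ⊕ 4 ⊕ 3 ⊕ 1 ⊕ 5 = 13.
The overall nim-sum is X = 13. A heap of size p has a winning move iff p XOR X < p (reduce it to p XOR X).
  14: 14 XOR 13 = 3 < 14 — winning move (to 3).
  4: 4 XOR 13 = 9 ≥ 4 — no move.
  3: 3 XOR 13 = 14 ≥ 3 — no move.
  1: 1 XOR 13 = 12 ≥ 1 — no move.
  5: 5 XOR 13 = 8 ≥ 5 — no move.
That gives 1 winning move.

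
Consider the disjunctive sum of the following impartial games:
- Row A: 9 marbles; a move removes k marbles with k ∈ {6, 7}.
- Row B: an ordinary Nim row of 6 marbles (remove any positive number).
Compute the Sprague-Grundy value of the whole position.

7

Build the Grundy sequence for row A with g(k) = mex{g(k−s) : s ∈ {6, 7}, s ≤ k}:
k:     0  1  2  3  4  5  6  7  8  9
g(k):  0  0  0  0  0  0  1  1  1  1
So g(9) = 1.
Row B is a plain Nim row of size 6, so its Grundy value is 6.
By the Sprague-Grundy theorem, the Grundy value of a sum of independent games is the XOR of the component values.
Combined value = 1 ⊕ 6 = 7.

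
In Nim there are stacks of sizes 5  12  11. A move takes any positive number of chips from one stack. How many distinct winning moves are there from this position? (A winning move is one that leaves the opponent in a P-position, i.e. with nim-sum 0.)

1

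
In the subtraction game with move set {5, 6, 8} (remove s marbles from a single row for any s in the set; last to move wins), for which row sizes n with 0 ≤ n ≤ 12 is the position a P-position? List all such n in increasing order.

0, 1, 2, 3, 4

Grundy values for subtraction set {5, 6, 8}:
k:     0  1  2  3  4  5  6  7  8  9 10 11 12
g(k):  0  0  0  0  0  1  1  1  1  1  2  2  2
The P-positions (g = 0) in 0..12 are 0, 1, 2, 3, 4.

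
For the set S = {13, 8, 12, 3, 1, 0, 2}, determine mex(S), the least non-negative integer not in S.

The values 0, 1, 2, 3 are all present; 4 is the first non-negative integer missing from the set.

4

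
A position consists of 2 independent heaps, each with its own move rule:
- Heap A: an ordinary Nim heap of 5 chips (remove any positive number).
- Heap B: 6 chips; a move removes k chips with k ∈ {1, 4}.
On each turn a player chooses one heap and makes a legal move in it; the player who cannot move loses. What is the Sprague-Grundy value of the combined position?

4

Heap A is a plain Nim heap of size 5, so its Grundy value is 5.
Build the Grundy sequence for heap B with g(k) = mex{g(k−s) : s ∈ {1, 4}, s ≤ k}:
g(0) = mex{} = 0
g(1) = mex{0} = 1
g(2) = mex{1} = 0
g(3) = mex{0} = 1
g(4) = mex{0,1} = 2
g(5) = mex{1,2} = 0
g(6) = mex{0} = 1
So g(6) = 1.
The value of a disjunctive sum is the nim-sum of the parts.
Combined value = 5 XOR 1 = 4.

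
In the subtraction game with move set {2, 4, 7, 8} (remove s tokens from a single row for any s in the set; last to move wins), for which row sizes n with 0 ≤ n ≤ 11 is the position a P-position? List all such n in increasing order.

0, 1, 6, 11

Grundy values for subtraction set {2, 4, 7, 8}:
g(0) = mex{} = 0
g(1) = mex{} = 0
g(2) = mex{0} = 1
g(3) = mex{0} = 1
g(4) = mex{0,1} = 2
g(5) = mex{0,1} = 2
g(6) = mex{1,2} = 0
g(7) = mex{0,1,2} = 3
g(8) = mex{0,2} = 1
g(9) = mex{0,1,2,3} = 4
g(10) = mex{0,1} = 2
g(11) = mex{1,2,3,4} = 0
The P-positions (g = 0) in 0..11 are 0, 1, 6, 11.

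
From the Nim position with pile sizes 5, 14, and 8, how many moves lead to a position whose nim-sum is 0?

1

Compute the nim-sum pairwise:
5 ⊕ 14 = 11
11 ⊕ 8 = 3
The overall nim-sum is X = 3. A pile of size p has a winning move iff p XOR X < p (reduce it to p XOR X).
  5: 5 XOR 3 = 6 ≥ 5 — no move.
  14: 14 XOR 3 = 13 < 14 — winning move (to 13).
  8: 8 XOR 3 = 11 ≥ 8 — no move.
That gives 1 winning move.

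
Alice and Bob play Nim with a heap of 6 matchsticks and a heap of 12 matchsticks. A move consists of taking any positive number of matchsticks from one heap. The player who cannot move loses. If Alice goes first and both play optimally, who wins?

Alice wins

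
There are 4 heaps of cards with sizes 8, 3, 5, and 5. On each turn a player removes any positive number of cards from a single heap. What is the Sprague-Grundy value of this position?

11

Nim-sum: 8 ^ 3 ^ 5 ^ 5 = 11.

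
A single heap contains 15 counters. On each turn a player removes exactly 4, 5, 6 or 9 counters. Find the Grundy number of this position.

0

Compute g(0), g(1), … for moves {4, 5, 6, 9}:
k:     0  1  2  3  4  5  6  7  8  9 10 11 12 13 14 15
g(k):  0  0  0  0  1  1  1  1  2  2  2  2  3  0  0  0
So g(15) = 0.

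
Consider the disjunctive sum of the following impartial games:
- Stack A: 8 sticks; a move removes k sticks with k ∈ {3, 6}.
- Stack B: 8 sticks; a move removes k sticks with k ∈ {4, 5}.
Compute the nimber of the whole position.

For stack A, compute g(0), g(1), … with moves {3, 6}:
g(0) = mex{} = 0
g(1) = mex{} = 0
g(2) = mex{} = 0
g(3) = mex{0} = 1
g(4) = mex{0} = 1
g(5) = mex{0} = 1
g(6) = mex{0,1} = 2
g(7) = mex{0,1} = 2
g(8) = mex{0,1} = 2
So g(8) = 2.
For stack B, compute g(0), g(1), … with moves {4, 5}:
g(0) = mex{} = 0
g(1) = mex{} = 0
g(2) = mex{} = 0
g(3) = mex{} = 0
g(4) = mex{0} = 1
g(5) = mex{0} = 1
g(6) = mex{0} = 1
g(7) = mex{0} = 1
g(8) = mex{0,1} = 2
So g(8) = 2.
By the Sprague-Grundy theorem, the Grundy value of a sum of independent games is the XOR of the component values.
Combined value = 2 ⊕ 2 = 0.

0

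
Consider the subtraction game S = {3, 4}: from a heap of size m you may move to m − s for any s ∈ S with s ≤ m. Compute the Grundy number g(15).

0

Grundy values for subtraction set {3, 4}:
k:     0  1  2  3  4  5  6  7  8  9 10 11 12 13 14 15
g(k):  0  0  0  1  1  1  2  0  0  0  1  1  1  2  0  0
So g(15) = 0.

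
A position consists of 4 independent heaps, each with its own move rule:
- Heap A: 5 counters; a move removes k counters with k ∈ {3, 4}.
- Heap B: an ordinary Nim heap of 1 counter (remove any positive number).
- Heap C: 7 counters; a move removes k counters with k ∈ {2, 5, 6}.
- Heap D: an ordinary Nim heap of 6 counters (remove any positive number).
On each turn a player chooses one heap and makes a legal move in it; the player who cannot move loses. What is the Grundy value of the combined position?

Build the Grundy sequence for heap A with g(k) = mex{g(k−s) : s ∈ {3, 4}, s ≤ k}:
k:     0  1  2  3  4  5
g(k):  0  0  0  1  1  1
So g(5) = 1.
Heap B is a plain Nim heap of size 1, so its Grundy value is 1.
Build the Grundy sequence for heap C with g(k) = mex{g(k−s) : s ∈ {2, 5, 6}, s ≤ k}:
k:     0  1  2  3  4  5  6  7
g(k):  0  0  1  1  0  2  1  3
So g(7) = 3.
Heap D is a plain Nim heap of size 6, so its Grundy value is 6.
By the Sprague-Grundy theorem, the Grundy value of a sum of independent games is the XOR of the component values.
Combined value = 1 ⊕ 1 ⊕ 3 ⊕ 6 = 5.

5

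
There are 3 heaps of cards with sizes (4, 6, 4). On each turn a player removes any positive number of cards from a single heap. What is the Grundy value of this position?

6

Nim-sum: 4 ^ 6 ^ 4 = 6.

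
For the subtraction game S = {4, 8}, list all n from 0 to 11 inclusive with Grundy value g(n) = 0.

0, 1, 2, 3

Grundy values for subtraction set {4, 8}:
g(0) = mex{} = 0
g(1) = mex{} = 0
g(2) = mex{} = 0
g(3) = mex{} = 0
g(4) = mex{0} = 1
g(5) = mex{0} = 1
g(6) = mex{0} = 1
g(7) = mex{0} = 1
g(8) = mex{0,1} = 2
g(9) = mex{0,1} = 2
g(10) = mex{0,1} = 2
g(11) = mex{0,1} = 2
The P-positions (g = 0) in 0..11 are 0, 1, 2, 3.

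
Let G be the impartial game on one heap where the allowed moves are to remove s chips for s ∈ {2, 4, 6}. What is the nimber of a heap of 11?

Grundy values for subtraction set {2, 4, 6}:
k:     0  1  2  3  4  5  6  7  8  9 10 11
g(k):  0  0  1  1  2  2  3  3  0  0  1  1
So g(11) = 1.

1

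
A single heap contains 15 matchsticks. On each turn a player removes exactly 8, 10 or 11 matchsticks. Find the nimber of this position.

1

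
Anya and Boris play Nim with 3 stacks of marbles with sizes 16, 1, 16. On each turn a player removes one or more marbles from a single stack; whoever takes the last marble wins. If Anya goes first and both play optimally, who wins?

Nim-sum: 16 ^ 1 ^ 16 = 1.
The nim-sum is 1 ≠ 0, so this is an N-position: the player to move can win; Anya has a winning move.

Anya wins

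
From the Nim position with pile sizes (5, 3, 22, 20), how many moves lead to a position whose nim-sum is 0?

In binary:
  00101  (5)
  00011  (3)
  10110  (22)
  10100  (20)
  -----
  00100  (4)
The overall nim-sum is X = 4. A pile of size p has a winning move iff p XOR X < p (reduce it to p XOR X).
  5: 5 XOR 4 = 1 < 5 — winning move (to 1).
  3: 3 XOR 4 = 7 ≥ 3 — no move.
  22: 22 XOR 4 = 18 < 22 — winning move (to 18).
  20: 20 XOR 4 = 16 < 20 — winning move (to 16).
That gives 3 winning moves.

3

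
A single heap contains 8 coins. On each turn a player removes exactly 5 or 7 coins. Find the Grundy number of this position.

1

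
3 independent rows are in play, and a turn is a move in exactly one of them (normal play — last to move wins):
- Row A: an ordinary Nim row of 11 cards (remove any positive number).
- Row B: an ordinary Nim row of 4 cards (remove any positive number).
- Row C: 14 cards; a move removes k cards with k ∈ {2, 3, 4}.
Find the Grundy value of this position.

14

Row A is a plain Nim row of size 11, so its Grundy value is 11.
Row B is a plain Nim row of size 4, so its Grundy value is 4.
For row C, compute g(0), g(1), … with moves {2, 3, 4}:
g(0) = mex{} = 0
g(1) = mex{} = 0
g(2) = mex{0} = 1
g(3) = mex{0} = 1
g(4) = mex{0,1} = 2
g(5) = mex{0,1} = 2
g(6) = mex{1,2} = 0
g(7) = mex{1,2} = 0
g(8) = mex{0,2} = 1
g(9) = mex{0,2} = 1
g(10) = mex{0,1} = 2
g(11) = mex{0,1} = 2
g(12) = mex{1,2} = 0
g(13) = mex{1,2} = 0
g(14) = mex{0,2} = 1
So g(14) = 1.
By the Sprague-Grundy theorem, the Grundy value of a sum of independent games is the XOR of the component values.
Combined value = 11 XOR 4 XOR 1 = 14.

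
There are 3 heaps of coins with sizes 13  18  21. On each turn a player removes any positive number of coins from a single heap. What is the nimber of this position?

Nim-sum: 13 ^ 18 ^ 21 = 10.

10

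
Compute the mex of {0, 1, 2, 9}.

The values 0, 1, 2 are all present; 3 is the first non-negative integer missing from the set.

3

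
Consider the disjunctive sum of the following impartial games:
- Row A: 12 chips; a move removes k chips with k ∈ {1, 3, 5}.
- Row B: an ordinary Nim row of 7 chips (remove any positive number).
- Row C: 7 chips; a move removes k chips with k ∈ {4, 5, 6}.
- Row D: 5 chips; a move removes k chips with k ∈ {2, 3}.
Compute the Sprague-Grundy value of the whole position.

Grundy values for row A (subtraction set {1, 3, 5}):
k:     0  1  2  3  4  5  6  7  8  9 10 11 12
g(k):  0  1  0  1  0  1  0  1  0  1  0  1  0
So g(12) = 0.
Row B is a plain Nim row of size 7, so its Grundy value is 7.
Grundy values for row C (subtraction set {4, 5, 6}):
k:     0  1  2  3  4  5  6  7
g(k):  0  0  0  0  1  1  1  1
So g(7) = 1.
For row D, compute g(0), g(1), … with moves {2, 3}:
g(0) = mex{} = 0
g(1) = mex{} = 0
g(2) = mex{0} = 1
g(3) = mex{0} = 1
g(4) = mex{0,1} = 2
g(5) = mex{1} = 0
So g(5) = 0.
By the Sprague-Grundy theorem, the Grundy value of a sum of independent games is the XOR of the component values.
Combined value = 0 ⊕ 7 ⊕ 1 ⊕ 0 = 6.

6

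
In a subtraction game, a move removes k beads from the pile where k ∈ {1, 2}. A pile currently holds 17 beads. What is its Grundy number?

2

Build the Grundy sequence with g(k) = mex{g(k−s) : s ∈ {1, 2}, s ≤ k}:
k:     0  1  2  3  4  5  6  7  8  9 10 11 12 13 14 15 16 17
g(k):  0  1  2  0  1  2  0  1  2  0  1  2  0  1  2  0  1  2
So g(17) = 2.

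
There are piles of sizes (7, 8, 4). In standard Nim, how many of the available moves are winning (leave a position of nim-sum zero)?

1

Compute the nim-sum pairwise:
7 XOR 8 = 15
15 XOR 4 = 11
The overall nim-sum is X = 11. A pile of size p has a winning move iff p XOR X < p (reduce it to p XOR X).
  7: 7 XOR 11 = 12 ≥ 7 — no move.
  8: 8 XOR 11 = 3 < 8 — winning move (to 3).
  4: 4 XOR 11 = 15 ≥ 4 — no move.
That gives 1 winning move.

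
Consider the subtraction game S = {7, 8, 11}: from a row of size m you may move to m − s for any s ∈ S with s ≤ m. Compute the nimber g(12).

1

Compute g(0), g(1), … for moves {7, 8, 11}:
g(0) = mex{} = 0
g(1) = mex{} = 0
g(2) = mex{} = 0
g(3) = mex{} = 0
g(4) = mex{} = 0
g(5) = mex{} = 0
g(6) = mex{} = 0
g(7) = mex{0} = 1
g(8) = mex{0} = 1
g(9) = mex{0} = 1
g(10) = mex{0} = 1
g(11) = mex{0} = 1
g(12) = mex{0} = 1
So g(12) = 1.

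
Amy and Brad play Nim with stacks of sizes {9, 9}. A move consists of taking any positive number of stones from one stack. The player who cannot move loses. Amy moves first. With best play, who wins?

Brad wins

Bitwise XOR of the heap sizes:
  1001  (9)
  1001  (9)
  ----
  0000  (0)
The nim-sum is 0, so this is a P-position: the player to move is in a losing position under optimal play; Amy is about to move from it and so loses — Brad wins.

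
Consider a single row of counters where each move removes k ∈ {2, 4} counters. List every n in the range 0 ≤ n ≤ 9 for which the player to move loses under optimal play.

0, 1, 6, 7

Grundy values for subtraction set {2, 4}:
k:     0  1  2  3  4  5  6  7  8  9
g(k):  0  0  1  1  2  2  0  0  1  1
The P-positions (g = 0) in 0..9 are 0, 1, 6, 7.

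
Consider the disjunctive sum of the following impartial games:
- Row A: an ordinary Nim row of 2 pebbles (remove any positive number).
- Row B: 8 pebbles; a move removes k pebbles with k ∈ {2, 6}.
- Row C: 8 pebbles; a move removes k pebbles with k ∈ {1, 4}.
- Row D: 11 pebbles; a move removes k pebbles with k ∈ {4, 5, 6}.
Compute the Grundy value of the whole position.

3

Row A is a plain Nim row of size 2, so its Grundy value is 2.
For row B, compute g(0), g(1), … with moves {2, 6}:
g(0) = mex{} = 0
g(1) = mex{} = 0
g(2) = mex{0} = 1
g(3) = mex{0} = 1
g(4) = mex{1} = 0
g(5) = mex{1} = 0
g(6) = mex{0} = 1
g(7) = mex{0} = 1
g(8) = mex{1} = 0
So g(8) = 0.
Grundy values for row C (subtraction set {1, 4}):
g(0) = mex{} = 0
g(1) = mex{0} = 1
g(2) = mex{1} = 0
g(3) = mex{0} = 1
g(4) = mex{0,1} = 2
g(5) = mex{1,2} = 0
g(6) = mex{0} = 1
g(7) = mex{1} = 0
g(8) = mex{0,2} = 1
So g(8) = 1.
For row D, compute g(0), g(1), … with moves {4, 5, 6}:
g(0) = mex{} = 0
g(1) = mex{} = 0
g(2) = mex{} = 0
g(3) = mex{} = 0
g(4) = mex{0} = 1
g(5) = mex{0} = 1
g(6) = mex{0} = 1
g(7) = mex{0} = 1
g(8) = mex{0,1} = 2
g(9) = mex{0,1} = 2
g(10) = mex{1} = 0
g(11) = mex{1} = 0
So g(11) = 0.
By the Sprague-Grundy theorem, the Grundy value of a sum of independent games is the XOR of the component values.
Combined value = 2 XOR 0 XOR 1 XOR 0 = 3.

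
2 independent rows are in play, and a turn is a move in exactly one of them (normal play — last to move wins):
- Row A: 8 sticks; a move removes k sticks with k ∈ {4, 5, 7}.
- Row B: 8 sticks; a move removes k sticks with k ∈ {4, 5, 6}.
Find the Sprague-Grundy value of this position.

0

For row A, compute g(0), g(1), … with moves {4, 5, 7}:
g(0) = mex{} = 0
g(1) = mex{} = 0
g(2) = mex{} = 0
g(3) = mex{} = 0
g(4) = mex{0} = 1
g(5) = mex{0} = 1
g(6) = mex{0} = 1
g(7) = mex{0} = 1
g(8) = mex{0,1} = 2
So g(8) = 2.
Build the Grundy sequence for row B with g(k) = mex{g(k−s) : s ∈ {4, 5, 6}, s ≤ k}:
g(0) = mex{} = 0
g(1) = mex{} = 0
g(2) = mex{} = 0
g(3) = mex{} = 0
g(4) = mex{0} = 1
g(5) = mex{0} = 1
g(6) = mex{0} = 1
g(7) = mex{0} = 1
g(8) = mex{0,1} = 2
So g(8) = 2.
By the Sprague-Grundy theorem, the Grundy value of a sum of independent games is the XOR of the component values.
Combined value = 2 XOR 2 = 0.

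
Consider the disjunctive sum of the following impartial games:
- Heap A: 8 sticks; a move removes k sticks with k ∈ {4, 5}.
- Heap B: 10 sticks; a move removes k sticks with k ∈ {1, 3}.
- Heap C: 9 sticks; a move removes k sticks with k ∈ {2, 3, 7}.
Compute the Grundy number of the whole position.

0

For heap A, compute g(0), g(1), … with moves {4, 5}:
k:     0  1  2  3  4  5  6  7  8
g(k):  0  0  0  0  1  1  1  1  2
So g(8) = 2.
For heap B, compute g(0), g(1), … with moves {1, 3}:
k:     0  1  2  3  4  5  6  7  8  9 10
g(k):  0  1  0  1  0  1  0  1  0  1  0
So g(10) = 0.
For heap C, compute g(0), g(1), … with moves {2, 3, 7}:
k:     0  1  2  3  4  5  6  7  8  9
g(k):  0  0  1  1  2  0  0  1  1  2
So g(9) = 2.
By the Sprague-Grundy theorem, the Grundy value of a sum of independent games is the XOR of the component values.
Combined value = 2 ⊕ 0 ⊕ 2 = 0.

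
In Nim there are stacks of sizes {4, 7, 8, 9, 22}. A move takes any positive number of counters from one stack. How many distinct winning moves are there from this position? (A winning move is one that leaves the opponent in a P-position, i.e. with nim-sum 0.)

1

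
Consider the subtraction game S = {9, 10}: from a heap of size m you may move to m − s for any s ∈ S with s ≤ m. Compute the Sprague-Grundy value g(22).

0

Grundy values for subtraction set {9, 10}:
k:     0  1  2  3  4  5  6  7  8  9 10 11 12 13 14 15 16 17 18 19 20 21 22
g(k):  0  0  0  0  0  0  0  0  0  1  1  1  1  1  1  1  1  1  2  0  0  0  0
So g(22) = 0.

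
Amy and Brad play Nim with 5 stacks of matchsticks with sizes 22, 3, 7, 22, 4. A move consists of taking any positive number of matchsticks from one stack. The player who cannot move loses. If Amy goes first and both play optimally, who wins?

Compute the nim-sum pairwise:
22 ^ 3 = 21
21 ^ 7 = 18
18 ^ 22 = 4
4 ^ 4 = 0
The nim-sum is 0, so this is a P-position: the player to move is in a losing position under optimal play; Amy is about to move from it and so loses — Brad wins.

Brad wins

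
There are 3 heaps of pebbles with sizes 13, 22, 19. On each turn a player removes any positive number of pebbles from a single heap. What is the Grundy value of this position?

Compute the nim-sum pairwise:
13 ⊕ 22 = 27
27 ⊕ 19 = 8

8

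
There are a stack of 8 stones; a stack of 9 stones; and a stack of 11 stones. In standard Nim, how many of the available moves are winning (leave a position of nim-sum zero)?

3

Bitwise XOR of the heap sizes:
  1000  (8)
  1001  (9)
  1011  (11)
  ----
  1010  (10)
The overall nim-sum is X = 10. A stack of size p has a winning move iff p XOR X < p (reduce it to p XOR X).
  8: 8 XOR 10 = 2 < 8 — winning move (to 2).
  9: 9 XOR 10 = 3 < 9 — winning move (to 3).
  11: 11 XOR 10 = 1 < 11 — winning move (to 1).
That gives 3 winning moves.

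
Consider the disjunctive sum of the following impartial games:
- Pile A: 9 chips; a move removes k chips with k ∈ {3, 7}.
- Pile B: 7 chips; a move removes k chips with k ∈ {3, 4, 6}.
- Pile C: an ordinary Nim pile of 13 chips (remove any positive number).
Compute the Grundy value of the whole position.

For pile A, compute g(0), g(1), … with moves {3, 7}:
g(0) = mex{} = 0
g(1) = mex{} = 0
g(2) = mex{} = 0
g(3) = mex{0} = 1
g(4) = mex{0} = 1
g(5) = mex{0} = 1
g(6) = mex{1} = 0
g(7) = mex{0,1} = 2
g(8) = mex{0,1} = 2
g(9) = mex{0} = 1
So g(9) = 1.
Build the Grundy sequence for pile B with g(k) = mex{g(k−s) : s ∈ {3, 4, 6}, s ≤ k}:
k:     0  1  2  3  4  5  6  7
g(k):  0  0  0  1  1  1  2  2
So g(7) = 2.
Pile C is a plain Nim pile of size 13, so its Grundy value is 13.
The value of a disjunctive sum is the nim-sum of the parts.
Combined value = 1 XOR 2 XOR 13 = 14.

14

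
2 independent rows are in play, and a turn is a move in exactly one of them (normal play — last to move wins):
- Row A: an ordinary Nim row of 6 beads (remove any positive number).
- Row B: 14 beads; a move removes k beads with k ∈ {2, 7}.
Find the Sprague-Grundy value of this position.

Row A is a plain Nim row of size 6, so its Grundy value is 6.
Grundy values for row B (subtraction set {2, 7}):
g(0) = mex{} = 0
g(1) = mex{} = 0
g(2) = mex{0} = 1
g(3) = mex{0} = 1
g(4) = mex{1} = 0
g(5) = mex{1} = 0
g(6) = mex{0} = 1
g(7) = mex{0} = 1
g(8) = mex{0,1} = 2
g(9) = mex{1} = 0
g(10) = mex{1,2} = 0
g(11) = mex{0} = 1
g(12) = mex{0} = 1
g(13) = mex{1} = 0
g(14) = mex{1} = 0
So g(14) = 0.
The value of a disjunctive sum is the nim-sum of the parts.
Combined value = 6 XOR 0 = 6.

6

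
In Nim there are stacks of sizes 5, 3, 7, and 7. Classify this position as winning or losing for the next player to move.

Write each in binary and XOR column by column:
  101  (5)
  011  (3)
  111  (7)
  111  (7)
  ---
  110  (6)
The nim-sum is 6 ≠ 0, so this is an N-position: the player to move can win.

Winning position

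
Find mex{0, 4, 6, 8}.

1

0 is in the set but 1 is not, so the mex is 1.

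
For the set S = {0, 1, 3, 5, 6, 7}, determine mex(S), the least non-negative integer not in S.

2

The values 0, 1 are all present; 2 is the first non-negative integer missing from the set.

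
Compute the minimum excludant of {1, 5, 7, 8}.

0 is not in the set, so the mex is 0.

0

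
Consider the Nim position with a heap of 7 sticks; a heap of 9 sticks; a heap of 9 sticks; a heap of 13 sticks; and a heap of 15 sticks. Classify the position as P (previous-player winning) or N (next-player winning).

In binary:
  0111  (7)
  1001  (9)
  1001  (9)
  1101  (13)
  1111  (15)
  ----
  0101  (5)
The nim-sum is 5 ≠ 0, so this is an N-position: the player to move can win.

N-position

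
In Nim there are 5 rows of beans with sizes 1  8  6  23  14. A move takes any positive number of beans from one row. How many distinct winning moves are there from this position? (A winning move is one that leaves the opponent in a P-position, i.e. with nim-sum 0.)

1

Nim-sum: 1 ^ 8 ^ 6 ^ 23 ^ 14 = 22.
The overall nim-sum is X = 22. A row of size p has a winning move iff p XOR X < p (reduce it to p XOR X).
  1: 1 XOR 22 = 23 ≥ 1 — no move.
  8: 8 XOR 22 = 30 ≥ 8 — no move.
  6: 6 XOR 22 = 16 ≥ 6 — no move.
  23: 23 XOR 22 = 1 < 23 — winning move (to 1).
  14: 14 XOR 22 = 24 ≥ 14 — no move.
That gives 1 winning move.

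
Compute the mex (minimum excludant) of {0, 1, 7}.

2

The values 0, 1 are all present; 2 is the first non-negative integer missing from the set.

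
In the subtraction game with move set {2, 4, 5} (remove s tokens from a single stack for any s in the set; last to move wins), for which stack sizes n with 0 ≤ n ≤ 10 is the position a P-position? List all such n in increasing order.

0, 1, 7, 8

Compute g(0), g(1), … for moves {2, 4, 5}:
k:     0  1  2  3  4  5  6  7  8  9 10
g(k):  0  0  1  1  2  2  3  0  0  1  1
The P-positions (g = 0) in 0..10 are 0, 1, 7, 8.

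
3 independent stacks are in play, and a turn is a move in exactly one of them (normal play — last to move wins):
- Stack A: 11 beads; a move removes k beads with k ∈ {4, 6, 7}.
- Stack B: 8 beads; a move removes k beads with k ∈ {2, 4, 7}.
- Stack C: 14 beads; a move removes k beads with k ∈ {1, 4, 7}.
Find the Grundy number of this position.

Grundy values for stack A (subtraction set {4, 6, 7}):
k:     0  1  2  3  4  5  6  7  8  9 10 11
g(k):  0  0  0  0  1  1  1  1  2  2  2  0
So g(11) = 0.
Grundy values for stack B (subtraction set {2, 4, 7}):
k:     0  1  2  3  4  5  6  7  8
g(k):  0  0  1  1  2  2  0  3  1
So g(8) = 1.
Grundy values for stack C (subtraction set {1, 4, 7}):
k:     0  1  2  3  4  5  6  7  8  9 10 11 12 13 14
g(k):  0  1  0  1  2  0  1  2  0  1  0  1  2  0  1
So g(14) = 1.
The value of a disjunctive sum is the nim-sum of the parts.
Combined value = 0 ⊕ 1 ⊕ 1 = 0.

0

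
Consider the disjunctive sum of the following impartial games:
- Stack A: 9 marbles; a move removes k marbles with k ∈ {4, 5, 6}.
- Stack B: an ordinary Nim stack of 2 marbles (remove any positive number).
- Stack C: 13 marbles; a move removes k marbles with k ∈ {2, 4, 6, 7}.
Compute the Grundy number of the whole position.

For stack A, compute g(0), g(1), … with moves {4, 5, 6}:
g(0) = mex{} = 0
g(1) = mex{} = 0
g(2) = mex{} = 0
g(3) = mex{} = 0
g(4) = mex{0} = 1
g(5) = mex{0} = 1
g(6) = mex{0} = 1
g(7) = mex{0} = 1
g(8) = mex{0,1} = 2
g(9) = mex{0,1} = 2
So g(9) = 2.
Stack B is a plain Nim stack of size 2, so its Grundy value is 2.
Grundy values for stack C (subtraction set {2, 4, 6, 7}):
k:     0  1  2  3  4  5  6  7  8  9 10 11 12 13
g(k):  0  0  1  1  2  2  3  3  4  0  0  1  1  2
So g(13) = 2.
By the Sprague-Grundy theorem, the Grundy value of a sum of independent games is the XOR of the component values.
Combined value = 2 ⊕ 2 ⊕ 2 = 2.

2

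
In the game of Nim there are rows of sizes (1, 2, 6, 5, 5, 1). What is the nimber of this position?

4

Nim-sum: 1 ⊕ 2 ⊕ 6 ⊕ 5 ⊕ 5 ⊕ 1 = 4.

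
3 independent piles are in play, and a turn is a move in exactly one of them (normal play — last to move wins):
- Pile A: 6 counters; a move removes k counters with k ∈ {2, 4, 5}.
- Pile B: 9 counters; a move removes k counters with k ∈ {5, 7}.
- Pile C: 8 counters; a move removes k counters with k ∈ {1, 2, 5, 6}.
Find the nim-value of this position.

3

Build the Grundy sequence for pile A with g(k) = mex{g(k−s) : s ∈ {2, 4, 5}, s ≤ k}:
g(0) = mex{} = 0
g(1) = mex{} = 0
g(2) = mex{0} = 1
g(3) = mex{0} = 1
g(4) = mex{0,1} = 2
g(5) = mex{0,1} = 2
g(6) = mex{0,1,2} = 3
So g(6) = 3.
For pile B, compute g(0), g(1), … with moves {5, 7}:
k:     0  1  2  3  4  5  6  7  8  9
g(k):  0  0  0  0  0  1  1  1  1  1
So g(9) = 1.
For pile C, compute g(0), g(1), … with moves {1, 2, 5, 6}:
k:     0  1  2  3  4  5  6  7  8
g(k):  0  1  2  0  1  2  3  0  1
So g(8) = 1.
The value of a disjunctive sum is the nim-sum of the parts.
Combined value = 3 ⊕ 1 ⊕ 1 = 3.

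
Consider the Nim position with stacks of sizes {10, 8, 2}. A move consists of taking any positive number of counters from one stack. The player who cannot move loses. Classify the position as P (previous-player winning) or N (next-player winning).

P-position

In binary:
  1010  (10)
  1000  (8)
  0010  (2)
  ----
  0000  (0)
The nim-sum is 0, so this is a P-position: the player to move is in a losing position under optimal play.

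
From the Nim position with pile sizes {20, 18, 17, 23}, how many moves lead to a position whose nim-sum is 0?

0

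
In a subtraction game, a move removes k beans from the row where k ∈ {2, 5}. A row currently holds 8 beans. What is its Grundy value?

Build the Grundy sequence with g(k) = mex{g(k−s) : s ∈ {2, 5}, s ≤ k}:
k:     0  1  2  3  4  5  6  7  8
g(k):  0  0  1  1  0  2  1  0  0
So g(8) = 0.

0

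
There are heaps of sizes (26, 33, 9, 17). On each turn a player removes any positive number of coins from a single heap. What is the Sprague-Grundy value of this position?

35

Nim-sum: 26 ⊕ 33 ⊕ 9 ⊕ 17 = 35.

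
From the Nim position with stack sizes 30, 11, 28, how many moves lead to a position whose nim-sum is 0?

3

Compute the nim-sum pairwise:
30 ^ 11 = 21
21 ^ 28 = 9
The overall nim-sum is X = 9. A stack of size p has a winning move iff p XOR X < p (reduce it to p XOR X).
  30: 30 XOR 9 = 23 < 30 — winning move (to 23).
  11: 11 XOR 9 = 2 < 11 — winning move (to 2).
  28: 28 XOR 9 = 21 < 28 — winning move (to 21).
That gives 3 winning moves.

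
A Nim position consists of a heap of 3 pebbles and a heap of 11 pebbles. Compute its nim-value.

8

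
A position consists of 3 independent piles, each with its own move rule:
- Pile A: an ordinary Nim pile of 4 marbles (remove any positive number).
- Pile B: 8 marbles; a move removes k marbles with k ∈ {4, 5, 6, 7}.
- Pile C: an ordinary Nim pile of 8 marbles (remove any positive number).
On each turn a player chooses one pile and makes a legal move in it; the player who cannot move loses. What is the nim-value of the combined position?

14

Pile A is a plain Nim pile of size 4, so its Grundy value is 4.
For pile B, compute g(0), g(1), … with moves {4, 5, 6, 7}:
g(0) = mex{} = 0
g(1) = mex{} = 0
g(2) = mex{} = 0
g(3) = mex{} = 0
g(4) = mex{0} = 1
g(5) = mex{0} = 1
g(6) = mex{0} = 1
g(7) = mex{0} = 1
g(8) = mex{0,1} = 2
So g(8) = 2.
Pile C is a plain Nim pile of size 8, so its Grundy value is 8.
By the Sprague-Grundy theorem, the Grundy value of a sum of independent games is the XOR of the component values.
Combined value = 4 ⊕ 2 ⊕ 8 = 14.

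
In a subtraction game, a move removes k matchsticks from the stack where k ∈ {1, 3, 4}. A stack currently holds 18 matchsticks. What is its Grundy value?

2

Build the Grundy sequence with g(k) = mex{g(k−s) : s ∈ {1, 3, 4}, s ≤ k}:
k:     0  1  2  3  4  5  6  7  8  9 10 11 12 13 14 15 16 17 18
g(k):  0  1  0  1  2  3  2  0  1  0  1  2  3  2  0  1  0  1  2
So g(18) = 2.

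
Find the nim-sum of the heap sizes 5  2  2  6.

3

Bitwise XOR of the heap sizes:
  101  (5)
  010  (2)
  010  (2)
  110  (6)
  ---
  011  (3)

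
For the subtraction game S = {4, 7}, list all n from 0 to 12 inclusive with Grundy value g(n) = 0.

Build the Grundy sequence with g(k) = mex{g(k−s) : s ∈ {4, 7}, s ≤ k}:
g(0) = mex{} = 0
g(1) = mex{} = 0
g(2) = mex{} = 0
g(3) = mex{} = 0
g(4) = mex{0} = 1
g(5) = mex{0} = 1
g(6) = mex{0} = 1
g(7) = mex{0} = 1
g(8) = mex{0,1} = 2
g(9) = mex{0,1} = 2
g(10) = mex{0,1} = 2
g(11) = mex{1} = 0
g(12) = mex{1,2} = 0
The P-positions (g = 0) in 0..12 are 0, 1, 2, 3, 11, 12.

0, 1, 2, 3, 11, 12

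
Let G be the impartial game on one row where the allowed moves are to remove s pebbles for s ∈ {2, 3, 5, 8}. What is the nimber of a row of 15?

2

Grundy values for subtraction set {2, 3, 5, 8}:
k:     0  1  2  3  4  5  6  7  8  9 10 11 12 13 14 15
g(k):  0  0  1  1  2  2  3  0  4  1  3  0  4  1  2  2
So g(15) = 2.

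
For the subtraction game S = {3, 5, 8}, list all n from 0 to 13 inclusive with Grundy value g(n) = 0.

0, 1, 2, 11, 12, 13

Compute g(0), g(1), … for moves {3, 5, 8}:
k:     0  1  2  3  4  5  6  7  8  9 10 11 12 13
g(k):  0  0  0  1  1  1  2  2  2  3  3  0  0  0
The P-positions (g = 0) in 0..13 are 0, 1, 2, 11, 12, 13.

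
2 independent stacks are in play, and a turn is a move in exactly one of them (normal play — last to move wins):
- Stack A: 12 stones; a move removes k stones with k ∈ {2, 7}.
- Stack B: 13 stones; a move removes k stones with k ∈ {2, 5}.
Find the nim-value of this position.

0

Grundy values for stack A (subtraction set {2, 7}):
k:     0  1  2  3  4  5  6  7  8  9 10 11 12
g(k):  0  0  1  1  0  0  1  1  2  0  0  1  1
So g(12) = 1.
For stack B, compute g(0), g(1), … with moves {2, 5}:
k:     0  1  2  3  4  5  6  7  8  9 10 11 12 13
g(k):  0  0  1  1  0  2  1  0  0  1  1  0  2  1
So g(13) = 1.
The value of a disjunctive sum is the nim-sum of the parts.
Combined value = 1 ⊕ 1 = 0.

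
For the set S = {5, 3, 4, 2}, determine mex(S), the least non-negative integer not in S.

0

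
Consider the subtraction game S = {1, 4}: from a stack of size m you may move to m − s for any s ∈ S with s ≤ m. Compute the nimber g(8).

Grundy values for subtraction set {1, 4}:
k:     0  1  2  3  4  5  6  7  8
g(k):  0  1  0  1  2  0  1  0  1
So g(8) = 1.

1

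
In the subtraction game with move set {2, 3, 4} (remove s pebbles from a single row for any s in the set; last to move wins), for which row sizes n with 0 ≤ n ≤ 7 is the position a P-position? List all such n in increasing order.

0, 1, 6, 7

Compute g(0), g(1), … for moves {2, 3, 4}:
k:     0  1  2  3  4  5  6  7
g(k):  0  0  1  1  2  2  0  0
The P-positions (g = 0) in 0..7 are 0, 1, 6, 7.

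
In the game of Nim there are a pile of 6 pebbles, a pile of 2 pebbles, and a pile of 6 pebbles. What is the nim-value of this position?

Compute the nim-sum pairwise:
6 ^ 2 = 4
4 ^ 6 = 2

2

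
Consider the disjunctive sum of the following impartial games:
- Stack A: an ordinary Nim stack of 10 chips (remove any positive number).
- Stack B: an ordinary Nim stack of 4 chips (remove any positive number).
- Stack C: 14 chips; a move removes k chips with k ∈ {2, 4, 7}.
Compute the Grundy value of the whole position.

15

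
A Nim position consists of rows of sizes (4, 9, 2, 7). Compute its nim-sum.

8

Write each in binary and XOR column by column:
  0100  (4)
  1001  (9)
  0010  (2)
  0111  (7)
  ----
  1000  (8)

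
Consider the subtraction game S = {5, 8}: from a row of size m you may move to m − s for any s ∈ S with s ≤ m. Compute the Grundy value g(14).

Compute g(0), g(1), … for moves {5, 8}:
g(0) = mex{} = 0
g(1) = mex{} = 0
g(2) = mex{} = 0
g(3) = mex{} = 0
g(4) = mex{} = 0
g(5) = mex{0} = 1
g(6) = mex{0} = 1
g(7) = mex{0} = 1
g(8) = mex{0} = 1
g(9) = mex{0} = 1
g(10) = mex{0,1} = 2
g(11) = mex{0,1} = 2
g(12) = mex{0,1} = 2
g(13) = mex{1} = 0
g(14) = mex{1} = 0
So g(14) = 0.

0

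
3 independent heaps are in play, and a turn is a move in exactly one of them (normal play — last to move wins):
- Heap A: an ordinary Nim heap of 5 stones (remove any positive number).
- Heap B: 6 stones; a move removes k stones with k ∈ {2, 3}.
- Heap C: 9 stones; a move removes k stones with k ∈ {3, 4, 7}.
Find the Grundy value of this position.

Heap A is a plain Nim heap of size 5, so its Grundy value is 5.
Build the Grundy sequence for heap B with g(k) = mex{g(k−s) : s ∈ {2, 3}, s ≤ k}:
g(0) = mex{} = 0
g(1) = mex{} = 0
g(2) = mex{0} = 1
g(3) = mex{0} = 1
g(4) = mex{0,1} = 2
g(5) = mex{1} = 0
g(6) = mex{1,2} = 0
So g(6) = 0.
Grundy values for heap C (subtraction set {3, 4, 7}):
k:     0  1  2  3  4  5  6  7  8  9
g(k):  0  0  0  1  1  1  2  2  2  3
So g(9) = 3.
By the Sprague-Grundy theorem, the Grundy value of a sum of independent games is the XOR of the component values.
Combined value = 5 XOR 0 XOR 3 = 6.

6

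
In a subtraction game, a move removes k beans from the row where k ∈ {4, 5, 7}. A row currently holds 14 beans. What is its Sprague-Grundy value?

Grundy values for subtraction set {4, 5, 7}:
k:     0  1  2  3  4  5  6  7  8  9 10 11 12 13 14
g(k):  0  0  0  0  1  1  1  1  2  2  2  0  0  0  0
So g(14) = 0.

0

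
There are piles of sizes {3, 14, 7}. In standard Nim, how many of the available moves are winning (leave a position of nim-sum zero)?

1

In binary:
  0011  (3)
  1110  (14)
  0111  (7)
  ----
  1010  (10)
The overall nim-sum is X = 10. A pile of size p has a winning move iff p XOR X < p (reduce it to p XOR X).
  3: 3 XOR 10 = 9 ≥ 3 — no move.
  14: 14 XOR 10 = 4 < 14 — winning move (to 4).
  7: 7 XOR 10 = 13 ≥ 7 — no move.
That gives 1 winning move.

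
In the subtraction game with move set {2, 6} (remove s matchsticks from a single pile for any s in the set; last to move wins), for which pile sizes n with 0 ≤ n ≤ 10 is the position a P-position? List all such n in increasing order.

0, 1, 4, 5, 8, 9

Compute g(0), g(1), … for moves {2, 6}:
k:     0  1  2  3  4  5  6  7  8  9 10
g(k):  0  0  1  1  0  0  1  1  0  0  1
The P-positions (g = 0) in 0..10 are 0, 1, 4, 5, 8, 9.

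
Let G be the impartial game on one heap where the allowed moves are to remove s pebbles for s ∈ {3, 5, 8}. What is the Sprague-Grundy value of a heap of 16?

1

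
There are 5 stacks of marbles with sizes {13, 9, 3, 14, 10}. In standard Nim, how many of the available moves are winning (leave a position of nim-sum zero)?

3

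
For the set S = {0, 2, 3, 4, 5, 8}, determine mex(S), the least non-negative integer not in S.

0 is in the set but 1 is not, so the mex is 1.

1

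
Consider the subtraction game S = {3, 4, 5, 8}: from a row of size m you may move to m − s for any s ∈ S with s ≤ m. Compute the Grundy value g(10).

Build the Grundy sequence with g(k) = mex{g(k−s) : s ∈ {3, 4, 5, 8}, s ≤ k}:
k:     0  1  2  3  4  5  6  7  8  9 10
g(k):  0  0  0  1  1  1  2  2  2  3  3
So g(10) = 3.

3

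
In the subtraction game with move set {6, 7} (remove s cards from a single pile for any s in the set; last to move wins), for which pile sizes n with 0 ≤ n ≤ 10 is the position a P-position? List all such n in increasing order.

0, 1, 2, 3, 4, 5

Compute g(0), g(1), … for moves {6, 7}:
k:     0  1  2  3  4  5  6  7  8  9 10
g(k):  0  0  0  0  0  0  1  1  1  1  1
The P-positions (g = 0) in 0..10 are 0, 1, 2, 3, 4, 5.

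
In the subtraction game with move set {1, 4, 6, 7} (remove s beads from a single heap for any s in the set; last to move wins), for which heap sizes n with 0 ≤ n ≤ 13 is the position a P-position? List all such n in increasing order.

0, 2, 5, 10, 13

Build the Grundy sequence with g(k) = mex{g(k−s) : s ∈ {1, 4, 6, 7}, s ≤ k}:
k:     0  1  2  3  4  5  6  7  8  9 10 11 12 13
g(k):  0  1  0  1  2  0  1  2  3  2  0  1  2  0
The P-positions (g = 0) in 0..13 are 0, 2, 5, 10, 13.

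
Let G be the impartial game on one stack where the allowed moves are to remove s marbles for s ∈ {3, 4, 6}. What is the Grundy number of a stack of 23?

1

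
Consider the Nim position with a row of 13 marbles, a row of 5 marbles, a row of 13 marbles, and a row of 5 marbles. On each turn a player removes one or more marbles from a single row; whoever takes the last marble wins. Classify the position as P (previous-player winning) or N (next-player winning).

Nim-sum: 13 ^ 5 ^ 13 ^ 5 = 0.
The nim-sum is 0, so this is a P-position: the player to move is in a losing position under optimal play.

P-position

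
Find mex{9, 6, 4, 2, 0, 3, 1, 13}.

5

The values 0, 1, 2, 3, 4 are all present; 5 is the first non-negative integer missing from the set.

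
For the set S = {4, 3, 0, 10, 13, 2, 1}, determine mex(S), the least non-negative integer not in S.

The values 0, 1, 2, 3, 4 are all present; 5 is the first non-negative integer missing from the set.

5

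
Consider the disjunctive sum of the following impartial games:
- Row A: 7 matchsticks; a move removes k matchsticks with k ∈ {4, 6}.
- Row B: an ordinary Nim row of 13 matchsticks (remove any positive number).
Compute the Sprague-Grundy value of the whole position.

12

Build the Grundy sequence for row A with g(k) = mex{g(k−s) : s ∈ {4, 6}, s ≤ k}:
k:     0  1  2  3  4  5  6  7
g(k):  0  0  0  0  1  1  1  1
So g(7) = 1.
Row B is a plain Nim row of size 13, so its Grundy value is 13.
By the Sprague-Grundy theorem, the Grundy value of a sum of independent games is the XOR of the component values.
Combined value = 1 XOR 13 = 12.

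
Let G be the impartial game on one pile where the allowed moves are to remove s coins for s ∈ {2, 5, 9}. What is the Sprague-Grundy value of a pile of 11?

Grundy values for subtraction set {2, 5, 9}:
g(0) = mex{} = 0
g(1) = mex{} = 0
g(2) = mex{0} = 1
g(3) = mex{0} = 1
g(4) = mex{1} = 0
g(5) = mex{0,1} = 2
g(6) = mex{0} = 1
g(7) = mex{1,2} = 0
g(8) = mex{1} = 0
g(9) = mex{0} = 1
g(10) = mex{0,2} = 1
g(11) = mex{1} = 0
So g(11) = 0.

0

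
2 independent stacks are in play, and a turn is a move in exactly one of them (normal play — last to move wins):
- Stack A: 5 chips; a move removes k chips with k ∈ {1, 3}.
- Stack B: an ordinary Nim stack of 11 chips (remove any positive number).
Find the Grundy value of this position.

Grundy values for stack A (subtraction set {1, 3}):
k:     0  1  2  3  4  5
g(k):  0  1  0  1  0  1
So g(5) = 1.
Stack B is a plain Nim stack of size 11, so its Grundy value is 11.
The value of a disjunctive sum is the nim-sum of the parts.
Combined value = 1 XOR 11 = 10.

10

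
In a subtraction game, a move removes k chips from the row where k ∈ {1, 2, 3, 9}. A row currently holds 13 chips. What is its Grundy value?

1

Compute g(0), g(1), … for moves {1, 2, 3, 9}:
k:     0  1  2  3  4  5  6  7  8  9 10 11 12 13
g(k):  0  1  2  3  0  1  2  3  0  1  2  3  0  1
So g(13) = 1.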